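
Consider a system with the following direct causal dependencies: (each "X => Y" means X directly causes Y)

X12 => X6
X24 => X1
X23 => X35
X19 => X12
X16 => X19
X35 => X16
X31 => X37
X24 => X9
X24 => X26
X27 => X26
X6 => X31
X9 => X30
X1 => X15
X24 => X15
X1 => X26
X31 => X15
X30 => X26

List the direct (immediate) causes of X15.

X1, X24, X31

Upstream contributors include X23, X35, X16, X19, X12, X6, but only X1, X24, X31 feed directly into X15.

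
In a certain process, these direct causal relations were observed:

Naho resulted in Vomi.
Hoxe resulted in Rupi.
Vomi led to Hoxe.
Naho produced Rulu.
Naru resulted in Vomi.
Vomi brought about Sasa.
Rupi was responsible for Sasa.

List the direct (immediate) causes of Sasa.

Upstream contributors include Naho, Hoxe, Naru, but only Rupi, Vomi feed directly into Sasa.

Rupi, Vomi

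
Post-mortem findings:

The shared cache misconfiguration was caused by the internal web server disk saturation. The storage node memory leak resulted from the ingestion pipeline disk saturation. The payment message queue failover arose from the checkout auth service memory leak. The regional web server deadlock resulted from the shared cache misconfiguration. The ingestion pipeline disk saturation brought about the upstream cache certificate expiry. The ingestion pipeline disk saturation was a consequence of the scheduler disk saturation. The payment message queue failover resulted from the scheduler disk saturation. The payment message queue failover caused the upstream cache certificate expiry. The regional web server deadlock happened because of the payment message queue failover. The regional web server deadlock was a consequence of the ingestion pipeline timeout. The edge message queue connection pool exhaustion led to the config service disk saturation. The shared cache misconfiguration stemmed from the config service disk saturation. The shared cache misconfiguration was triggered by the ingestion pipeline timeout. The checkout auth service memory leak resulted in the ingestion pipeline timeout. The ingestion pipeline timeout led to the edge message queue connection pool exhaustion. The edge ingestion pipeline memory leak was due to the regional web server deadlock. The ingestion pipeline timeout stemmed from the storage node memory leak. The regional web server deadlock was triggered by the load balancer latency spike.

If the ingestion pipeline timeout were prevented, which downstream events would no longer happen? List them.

Downstream of the ingestion pipeline timeout: the edge message queue connection pool exhaustion, the config service disk saturation, the shared cache misconfiguration, the regional web server deadlock, the edge ingestion pipeline memory leak.
Of those, still caused via another path: the shared cache misconfiguration, the regional web server deadlock, the edge ingestion pipeline memory leak.
The remainder have no surviving cause.

the config service disk saturation, the edge message queue connection pool exhaustion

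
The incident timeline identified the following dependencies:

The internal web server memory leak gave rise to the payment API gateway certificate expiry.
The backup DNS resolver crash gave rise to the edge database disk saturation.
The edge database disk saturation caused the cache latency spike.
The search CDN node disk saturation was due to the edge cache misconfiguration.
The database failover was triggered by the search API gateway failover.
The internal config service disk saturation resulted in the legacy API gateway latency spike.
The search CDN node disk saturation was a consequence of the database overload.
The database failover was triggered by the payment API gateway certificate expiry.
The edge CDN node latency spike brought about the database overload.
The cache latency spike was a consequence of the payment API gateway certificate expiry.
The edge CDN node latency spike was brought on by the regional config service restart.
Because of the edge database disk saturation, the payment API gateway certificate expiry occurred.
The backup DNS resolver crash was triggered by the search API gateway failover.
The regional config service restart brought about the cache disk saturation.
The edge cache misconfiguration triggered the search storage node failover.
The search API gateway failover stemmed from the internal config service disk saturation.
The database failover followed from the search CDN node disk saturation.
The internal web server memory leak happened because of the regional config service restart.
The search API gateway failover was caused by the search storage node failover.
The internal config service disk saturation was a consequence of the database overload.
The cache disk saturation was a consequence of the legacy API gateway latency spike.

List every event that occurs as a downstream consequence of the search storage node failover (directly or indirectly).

Direct effects: the search API gateway failover.
2 steps out: the backup DNS resolver crash, the database failover.
3 steps out: the edge database disk saturation.
4 steps out: the payment API gateway certificate expiry, the cache latency spike.
Not reachable from it: the regional config service restart, the edge CDN node latency spike, the database overload, the internal web server memory leak, the edge cache misconfiguration, the internal config service disk saturation, the legacy API gateway latency spike, the search CDN node disk saturation, the cache disk saturation.

the backup DNS resolver crash, the cache latency spike, the database failover, the edge database disk saturation, the payment API gateway certificate expiry, the search API gateway failover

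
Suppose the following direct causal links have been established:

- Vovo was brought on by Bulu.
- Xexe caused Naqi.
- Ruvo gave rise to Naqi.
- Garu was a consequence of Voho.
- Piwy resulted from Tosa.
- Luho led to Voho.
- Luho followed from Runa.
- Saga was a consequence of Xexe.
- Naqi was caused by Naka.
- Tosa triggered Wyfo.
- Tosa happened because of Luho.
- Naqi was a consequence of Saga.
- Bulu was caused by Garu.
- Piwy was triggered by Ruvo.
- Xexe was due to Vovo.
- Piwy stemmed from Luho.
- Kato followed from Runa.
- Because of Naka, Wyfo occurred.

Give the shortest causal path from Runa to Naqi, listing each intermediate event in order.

Runa → Luho → Voho → Garu → Bulu → Vovo → Xexe → Naqi

Runa → Luho
Luho → Voho
Voho → Garu
Garu → Bulu
Bulu → Vovo
Vovo → Xexe
Xexe → Naqi
Length: 7 steps.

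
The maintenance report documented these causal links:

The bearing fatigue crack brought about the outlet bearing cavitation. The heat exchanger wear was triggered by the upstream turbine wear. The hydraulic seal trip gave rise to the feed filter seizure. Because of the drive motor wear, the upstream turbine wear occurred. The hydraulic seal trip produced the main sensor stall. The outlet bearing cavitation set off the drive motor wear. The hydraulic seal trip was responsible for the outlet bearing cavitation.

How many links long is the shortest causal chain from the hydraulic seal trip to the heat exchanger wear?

Shortest chain: the hydraulic seal trip → the outlet bearing cavitation → the drive motor wear → the upstream turbine wear → the heat exchanger wear.

4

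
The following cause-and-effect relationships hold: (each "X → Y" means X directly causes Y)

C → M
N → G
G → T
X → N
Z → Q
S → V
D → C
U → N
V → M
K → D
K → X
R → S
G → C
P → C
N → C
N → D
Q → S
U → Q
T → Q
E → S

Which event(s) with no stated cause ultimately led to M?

Tracing upstream from M: M ← V ← S ← Q ← Z.
A separate upstream branch: M ← C ← D ← K.
A separate upstream branch: M ← C ← N ← U.
A separate upstream branch: M ← C ← P.
A separate upstream branch: M ← V ← S ← R.
A separate upstream branch: M ← V ← S ← E.
Each of those chain origins has no stated cause.

E, K, P, R, U, Z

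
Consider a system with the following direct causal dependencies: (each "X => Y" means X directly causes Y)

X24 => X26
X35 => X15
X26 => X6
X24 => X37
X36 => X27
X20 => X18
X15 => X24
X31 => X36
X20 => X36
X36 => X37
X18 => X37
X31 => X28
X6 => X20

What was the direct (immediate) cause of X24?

X15

Upstream contributors include X35, but only X15 feeds directly into X24.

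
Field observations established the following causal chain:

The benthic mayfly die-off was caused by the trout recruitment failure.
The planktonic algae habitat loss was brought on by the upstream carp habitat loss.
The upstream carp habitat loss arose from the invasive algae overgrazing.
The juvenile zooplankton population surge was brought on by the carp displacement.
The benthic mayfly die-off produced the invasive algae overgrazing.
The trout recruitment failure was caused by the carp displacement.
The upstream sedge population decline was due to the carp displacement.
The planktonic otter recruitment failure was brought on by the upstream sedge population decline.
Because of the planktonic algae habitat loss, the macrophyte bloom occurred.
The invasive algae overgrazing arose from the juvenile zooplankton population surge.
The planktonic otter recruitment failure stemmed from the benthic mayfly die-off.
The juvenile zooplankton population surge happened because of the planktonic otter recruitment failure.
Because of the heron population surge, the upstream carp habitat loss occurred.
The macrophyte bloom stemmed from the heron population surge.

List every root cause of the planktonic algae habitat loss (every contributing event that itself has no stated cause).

Tracing upstream from the planktonic algae habitat loss: the planktonic algae habitat loss ← the upstream carp habitat loss ← the invasive algae overgrazing ← the juvenile zooplankton population surge ← the carp displacement.
A separate upstream branch: the planktonic algae habitat loss ← the upstream carp habitat loss ← the heron population surge.
Each of those chain origins has no stated cause.

the carp displacement, the heron population surge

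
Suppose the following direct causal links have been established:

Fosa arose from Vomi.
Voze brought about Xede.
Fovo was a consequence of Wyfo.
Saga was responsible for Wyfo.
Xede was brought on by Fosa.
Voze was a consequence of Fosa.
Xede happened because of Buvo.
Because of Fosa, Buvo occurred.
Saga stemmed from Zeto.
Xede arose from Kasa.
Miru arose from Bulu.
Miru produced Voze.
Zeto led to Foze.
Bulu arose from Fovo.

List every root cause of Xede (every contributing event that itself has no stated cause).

Tracing upstream from Xede: Xede ← Voze ← Miru ← Bulu ← Fovo ← Wyfo ← Saga ← Zeto.
A separate upstream branch: Xede ← Fosa ← Vomi.
A separate upstream branch: Xede ← Kasa.
Each of those chain origins has no stated cause.

Kasa, Vomi, Zeto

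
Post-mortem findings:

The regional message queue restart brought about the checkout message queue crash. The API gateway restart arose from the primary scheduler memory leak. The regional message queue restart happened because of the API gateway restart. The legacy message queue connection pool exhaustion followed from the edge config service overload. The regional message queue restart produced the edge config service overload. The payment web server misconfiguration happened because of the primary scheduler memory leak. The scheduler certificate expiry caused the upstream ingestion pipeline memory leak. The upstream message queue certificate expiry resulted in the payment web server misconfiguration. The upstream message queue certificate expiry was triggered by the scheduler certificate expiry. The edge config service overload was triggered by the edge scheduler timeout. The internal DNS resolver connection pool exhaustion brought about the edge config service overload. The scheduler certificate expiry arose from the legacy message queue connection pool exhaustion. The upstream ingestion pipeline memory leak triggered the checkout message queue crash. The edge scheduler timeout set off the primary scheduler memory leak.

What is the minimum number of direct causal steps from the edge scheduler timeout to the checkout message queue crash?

Shortest chain: the edge scheduler timeout → the primary scheduler memory leak → the API gateway restart → the regional message queue restart → the checkout message queue crash.

4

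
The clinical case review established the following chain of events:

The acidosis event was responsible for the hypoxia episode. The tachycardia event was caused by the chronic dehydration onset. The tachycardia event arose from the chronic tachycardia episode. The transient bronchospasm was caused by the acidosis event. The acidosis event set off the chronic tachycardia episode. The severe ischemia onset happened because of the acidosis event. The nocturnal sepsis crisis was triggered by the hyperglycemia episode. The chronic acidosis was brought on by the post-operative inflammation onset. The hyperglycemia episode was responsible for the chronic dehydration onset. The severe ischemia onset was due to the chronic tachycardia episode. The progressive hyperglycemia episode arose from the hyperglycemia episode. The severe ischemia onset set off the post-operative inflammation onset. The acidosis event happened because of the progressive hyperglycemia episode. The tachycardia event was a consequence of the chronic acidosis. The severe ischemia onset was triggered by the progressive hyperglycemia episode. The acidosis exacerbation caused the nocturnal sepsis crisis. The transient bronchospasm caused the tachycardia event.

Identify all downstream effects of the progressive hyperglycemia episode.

Direct effects: the acidosis event, the severe ischemia onset.
2 steps out: the hypoxia episode, the chronic tachycardia episode, the transient bronchospasm, the post-operative inflammation onset.
3 steps out: the chronic acidosis, the tachycardia event.
Not reachable from it: the hyperglycemia episode, the chronic dehydration onset, the nocturnal sepsis crisis, the acidosis exacerbation.

the acidosis event, the chronic acidosis, the chronic tachycardia episode, the hypoxia episode, the post-operative inflammation onset, the severe ischemia onset, the tachycardia event, the transient bronchospasm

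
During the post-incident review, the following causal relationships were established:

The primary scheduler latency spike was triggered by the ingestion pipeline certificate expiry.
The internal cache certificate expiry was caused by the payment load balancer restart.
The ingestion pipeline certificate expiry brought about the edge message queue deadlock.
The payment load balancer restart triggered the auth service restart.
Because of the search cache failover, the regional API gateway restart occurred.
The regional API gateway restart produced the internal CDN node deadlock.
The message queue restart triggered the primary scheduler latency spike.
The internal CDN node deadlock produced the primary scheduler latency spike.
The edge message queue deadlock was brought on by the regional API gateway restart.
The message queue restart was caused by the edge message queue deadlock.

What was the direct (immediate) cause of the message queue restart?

the edge message queue deadlock

Upstream contributors include the search cache failover, the regional API gateway restart, the ingestion pipeline certificate expiry, but only the edge message queue deadlock feeds directly into the message queue restart.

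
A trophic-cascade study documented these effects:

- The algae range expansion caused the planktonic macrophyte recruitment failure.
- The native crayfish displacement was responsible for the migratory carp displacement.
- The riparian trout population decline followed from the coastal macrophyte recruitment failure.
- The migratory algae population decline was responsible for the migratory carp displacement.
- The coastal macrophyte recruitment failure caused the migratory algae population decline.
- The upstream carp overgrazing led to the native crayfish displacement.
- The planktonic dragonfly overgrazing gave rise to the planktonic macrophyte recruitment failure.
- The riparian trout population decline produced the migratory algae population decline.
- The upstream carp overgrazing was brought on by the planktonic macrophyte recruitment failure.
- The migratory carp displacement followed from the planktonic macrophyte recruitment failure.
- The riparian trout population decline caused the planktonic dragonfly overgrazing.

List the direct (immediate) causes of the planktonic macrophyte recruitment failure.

the algae range expansion, the planktonic dragonfly overgrazing

Upstream contributors include the coastal macrophyte recruitment failure, the riparian trout population decline, but only the algae range expansion, the planktonic dragonfly overgrazing feed directly into the planktonic macrophyte recruitment failure.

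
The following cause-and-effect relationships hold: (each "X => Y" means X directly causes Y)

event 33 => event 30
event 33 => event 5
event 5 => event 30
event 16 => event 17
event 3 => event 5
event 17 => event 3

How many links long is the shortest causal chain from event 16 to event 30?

4

Shortest chain: event 16 → event 17 → event 3 → event 5 → event 30.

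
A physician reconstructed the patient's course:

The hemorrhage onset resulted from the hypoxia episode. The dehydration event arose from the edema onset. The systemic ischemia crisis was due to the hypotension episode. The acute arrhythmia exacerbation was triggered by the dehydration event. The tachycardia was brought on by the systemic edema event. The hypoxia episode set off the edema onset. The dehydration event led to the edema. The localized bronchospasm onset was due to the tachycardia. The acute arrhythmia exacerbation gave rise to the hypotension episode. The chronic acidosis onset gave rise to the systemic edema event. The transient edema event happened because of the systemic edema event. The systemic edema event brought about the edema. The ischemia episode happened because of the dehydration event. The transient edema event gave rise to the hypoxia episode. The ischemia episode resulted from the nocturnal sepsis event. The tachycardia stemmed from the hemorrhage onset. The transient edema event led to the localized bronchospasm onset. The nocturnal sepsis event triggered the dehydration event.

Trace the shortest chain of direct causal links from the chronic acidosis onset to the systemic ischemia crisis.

the chronic acidosis onset → the systemic edema event → the transient edema event → the hypoxia episode → the edema onset → the dehydration event → the acute arrhythmia exacerbation → the hypotension episode → the systemic ischemia crisis

the chronic acidosis onset → the systemic edema event
the systemic edema event → the transient edema event
the transient edema event → the hypoxia episode
the hypoxia episode → the edema onset
the edema onset → the dehydration event
the dehydration event → the acute arrhythmia exacerbation
the acute arrhythmia exacerbation → the hypotension episode
the hypotension episode → the systemic ischemia crisis
Length: 8 steps.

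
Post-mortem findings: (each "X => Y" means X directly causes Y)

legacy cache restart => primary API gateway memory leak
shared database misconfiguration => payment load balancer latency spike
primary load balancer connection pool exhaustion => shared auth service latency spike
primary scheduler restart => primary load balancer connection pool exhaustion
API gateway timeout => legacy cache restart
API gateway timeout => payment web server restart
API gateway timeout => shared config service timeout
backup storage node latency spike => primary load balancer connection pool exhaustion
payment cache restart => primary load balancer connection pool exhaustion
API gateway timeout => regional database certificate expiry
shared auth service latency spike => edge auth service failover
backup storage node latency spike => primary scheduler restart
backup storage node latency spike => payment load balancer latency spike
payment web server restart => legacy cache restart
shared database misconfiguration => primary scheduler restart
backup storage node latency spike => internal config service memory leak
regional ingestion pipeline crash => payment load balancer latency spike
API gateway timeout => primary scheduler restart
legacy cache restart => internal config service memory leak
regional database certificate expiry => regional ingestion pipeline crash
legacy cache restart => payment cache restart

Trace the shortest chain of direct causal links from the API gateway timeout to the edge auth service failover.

the API gateway timeout → the primary scheduler restart → the primary load balancer connection pool exhaustion → the shared auth service latency spike → the edge auth service failover

the API gateway timeout → the primary scheduler restart
the primary scheduler restart → the primary load balancer connection pool exhaustion
the primary load balancer connection pool exhaustion → the shared auth service latency spike
the shared auth service latency spike → the edge auth service failover
Length: 4 steps.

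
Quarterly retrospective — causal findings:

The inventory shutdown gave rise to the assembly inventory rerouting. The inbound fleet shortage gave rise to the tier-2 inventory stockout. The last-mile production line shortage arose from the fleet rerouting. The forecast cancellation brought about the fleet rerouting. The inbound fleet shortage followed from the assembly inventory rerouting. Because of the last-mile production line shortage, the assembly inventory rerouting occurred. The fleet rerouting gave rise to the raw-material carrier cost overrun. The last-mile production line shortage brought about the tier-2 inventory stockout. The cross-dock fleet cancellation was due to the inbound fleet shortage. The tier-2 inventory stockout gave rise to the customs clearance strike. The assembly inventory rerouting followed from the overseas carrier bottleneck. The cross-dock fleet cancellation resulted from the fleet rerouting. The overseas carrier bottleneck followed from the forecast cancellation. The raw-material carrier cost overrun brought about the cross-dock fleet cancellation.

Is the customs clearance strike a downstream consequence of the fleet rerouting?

Yes

There is a causal chain: the fleet rerouting → the last-mile production line shortage → the tier-2 inventory stockout → the customs clearance strike.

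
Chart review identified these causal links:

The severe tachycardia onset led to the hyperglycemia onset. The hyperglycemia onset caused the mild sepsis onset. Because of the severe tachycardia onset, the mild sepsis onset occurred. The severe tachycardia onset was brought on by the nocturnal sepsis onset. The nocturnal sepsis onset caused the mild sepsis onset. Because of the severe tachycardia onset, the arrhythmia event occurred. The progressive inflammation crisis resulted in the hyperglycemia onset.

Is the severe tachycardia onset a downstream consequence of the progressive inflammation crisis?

No

The progressive inflammation crisis leads to the hyperglycemia onset, the mild sepsis onset; the severe tachycardia onset is not among them.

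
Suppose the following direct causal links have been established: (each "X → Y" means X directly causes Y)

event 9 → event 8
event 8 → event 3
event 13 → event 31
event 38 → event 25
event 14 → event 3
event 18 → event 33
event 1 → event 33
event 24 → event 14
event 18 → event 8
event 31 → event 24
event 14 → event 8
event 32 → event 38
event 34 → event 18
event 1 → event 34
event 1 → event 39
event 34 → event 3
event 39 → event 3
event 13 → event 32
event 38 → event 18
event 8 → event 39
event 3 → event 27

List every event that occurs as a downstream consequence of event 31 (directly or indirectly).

Direct effects: event 24.
2 steps out: event 14.
3 steps out: event 8, event 3.
4 steps out: event 39, event 27.
Not reachable from it: event 13, event 32, event 38, event 25, event 1, event 34, event 18, event 9, event 33.

event 14, event 24, event 27, event 3, event 39, event 8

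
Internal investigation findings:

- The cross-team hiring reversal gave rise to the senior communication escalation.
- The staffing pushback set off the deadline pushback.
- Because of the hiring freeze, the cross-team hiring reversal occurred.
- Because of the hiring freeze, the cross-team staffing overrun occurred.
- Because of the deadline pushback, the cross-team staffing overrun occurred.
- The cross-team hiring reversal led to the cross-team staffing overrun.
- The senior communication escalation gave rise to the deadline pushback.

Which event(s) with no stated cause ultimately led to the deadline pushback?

Tracing upstream from the deadline pushback: the deadline pushback ← the senior communication escalation ← the cross-team hiring reversal ← the hiring freeze.
A separate upstream branch: the deadline pushback ← the staffing pushback.
Each of those chain origins has no stated cause.

the hiring freeze, the staffing pushback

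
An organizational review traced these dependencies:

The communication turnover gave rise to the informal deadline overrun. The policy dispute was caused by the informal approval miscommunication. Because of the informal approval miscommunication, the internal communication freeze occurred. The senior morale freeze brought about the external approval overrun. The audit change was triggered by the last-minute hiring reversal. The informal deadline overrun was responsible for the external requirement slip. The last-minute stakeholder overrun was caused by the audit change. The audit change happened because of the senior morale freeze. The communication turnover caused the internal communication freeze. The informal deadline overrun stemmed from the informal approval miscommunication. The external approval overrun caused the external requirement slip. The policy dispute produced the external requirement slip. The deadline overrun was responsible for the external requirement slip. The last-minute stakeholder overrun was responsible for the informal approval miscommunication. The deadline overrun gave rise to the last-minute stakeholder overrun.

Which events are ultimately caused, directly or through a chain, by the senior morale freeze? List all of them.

the audit change, the external approval overrun, the external requirement slip, the informal approval miscommunication, the informal deadline overrun, the internal communication freeze, the last-minute stakeholder overrun, the policy dispute

Direct effects: the audit change, the external approval overrun.
2 steps out: the last-minute stakeholder overrun, the external requirement slip.
3 steps out: the informal approval miscommunication.
4 steps out: the internal communication freeze, the informal deadline overrun, the policy dispute.
Not reachable from it: the deadline overrun, the last-minute hiring reversal, the communication turnover.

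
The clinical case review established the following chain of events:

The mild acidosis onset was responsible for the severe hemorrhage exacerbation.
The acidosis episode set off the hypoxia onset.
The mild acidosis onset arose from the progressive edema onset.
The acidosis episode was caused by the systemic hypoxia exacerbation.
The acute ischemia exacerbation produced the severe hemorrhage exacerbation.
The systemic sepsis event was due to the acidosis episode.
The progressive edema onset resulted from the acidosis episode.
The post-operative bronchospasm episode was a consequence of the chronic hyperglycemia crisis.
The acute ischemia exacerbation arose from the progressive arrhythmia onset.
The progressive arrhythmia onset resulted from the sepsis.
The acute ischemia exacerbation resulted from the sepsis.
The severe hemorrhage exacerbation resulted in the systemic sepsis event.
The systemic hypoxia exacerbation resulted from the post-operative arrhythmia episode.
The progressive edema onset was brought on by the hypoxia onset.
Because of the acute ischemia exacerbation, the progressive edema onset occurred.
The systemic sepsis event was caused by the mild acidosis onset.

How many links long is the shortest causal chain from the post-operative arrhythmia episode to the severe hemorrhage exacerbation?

5

Shortest chain: the post-operative arrhythmia episode → the systemic hypoxia exacerbation → the acidosis episode → the progressive edema onset → the mild acidosis onset → the severe hemorrhage exacerbation.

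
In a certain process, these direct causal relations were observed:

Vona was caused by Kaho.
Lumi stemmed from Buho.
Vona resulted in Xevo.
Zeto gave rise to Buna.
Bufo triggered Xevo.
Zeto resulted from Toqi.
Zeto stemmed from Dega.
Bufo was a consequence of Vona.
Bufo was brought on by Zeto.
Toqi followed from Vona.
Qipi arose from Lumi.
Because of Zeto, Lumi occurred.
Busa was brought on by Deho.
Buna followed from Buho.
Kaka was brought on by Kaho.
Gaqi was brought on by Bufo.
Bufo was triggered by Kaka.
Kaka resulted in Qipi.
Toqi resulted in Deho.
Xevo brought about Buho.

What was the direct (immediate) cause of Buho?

Upstream contributors include Dega, Kaho, Vona, Toqi, Kaka, Zeto, Bufo, but only Xevo feeds directly into Buho.

Xevo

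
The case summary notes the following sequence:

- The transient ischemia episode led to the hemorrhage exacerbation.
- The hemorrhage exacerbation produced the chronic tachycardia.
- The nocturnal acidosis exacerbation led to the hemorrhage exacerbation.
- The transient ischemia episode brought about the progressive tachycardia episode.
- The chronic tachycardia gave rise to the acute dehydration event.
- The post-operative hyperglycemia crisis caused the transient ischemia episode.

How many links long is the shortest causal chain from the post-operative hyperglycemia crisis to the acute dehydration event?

4

Shortest chain: the post-operative hyperglycemia crisis → the transient ischemia episode → the hemorrhage exacerbation → the chronic tachycardia → the acute dehydration event.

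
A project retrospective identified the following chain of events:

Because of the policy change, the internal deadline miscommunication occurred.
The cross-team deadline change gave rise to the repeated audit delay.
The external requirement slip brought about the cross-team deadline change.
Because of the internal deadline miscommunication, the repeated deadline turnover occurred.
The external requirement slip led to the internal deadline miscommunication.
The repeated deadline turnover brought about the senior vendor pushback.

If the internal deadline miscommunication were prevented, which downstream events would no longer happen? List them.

Downstream of the internal deadline miscommunication: the repeated deadline turnover, the senior vendor pushback.

the repeated deadline turnover, the senior vendor pushback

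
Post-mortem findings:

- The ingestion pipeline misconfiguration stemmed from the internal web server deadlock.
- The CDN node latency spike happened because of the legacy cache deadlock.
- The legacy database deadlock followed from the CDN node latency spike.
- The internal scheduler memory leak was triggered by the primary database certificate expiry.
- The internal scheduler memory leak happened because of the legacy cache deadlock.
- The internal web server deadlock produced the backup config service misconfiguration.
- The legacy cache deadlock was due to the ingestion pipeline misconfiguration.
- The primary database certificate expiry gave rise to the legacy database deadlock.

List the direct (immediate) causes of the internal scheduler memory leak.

Upstream contributors include the internal web server deadlock, the ingestion pipeline misconfiguration, but only the legacy cache deadlock, the primary database certificate expiry feed directly into the internal scheduler memory leak.

the legacy cache deadlock, the primary database certificate expiry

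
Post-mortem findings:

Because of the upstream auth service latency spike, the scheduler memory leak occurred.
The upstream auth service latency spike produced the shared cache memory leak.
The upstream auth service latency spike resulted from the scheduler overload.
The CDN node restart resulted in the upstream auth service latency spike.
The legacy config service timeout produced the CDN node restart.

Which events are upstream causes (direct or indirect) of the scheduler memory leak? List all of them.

the CDN node restart, the legacy config service timeout, the scheduler overload, the upstream auth service latency spike

Immediate cause of the scheduler memory leak: the upstream auth service latency spike.
Further upstream: the legacy config service timeout, the CDN node restart, the scheduler overload.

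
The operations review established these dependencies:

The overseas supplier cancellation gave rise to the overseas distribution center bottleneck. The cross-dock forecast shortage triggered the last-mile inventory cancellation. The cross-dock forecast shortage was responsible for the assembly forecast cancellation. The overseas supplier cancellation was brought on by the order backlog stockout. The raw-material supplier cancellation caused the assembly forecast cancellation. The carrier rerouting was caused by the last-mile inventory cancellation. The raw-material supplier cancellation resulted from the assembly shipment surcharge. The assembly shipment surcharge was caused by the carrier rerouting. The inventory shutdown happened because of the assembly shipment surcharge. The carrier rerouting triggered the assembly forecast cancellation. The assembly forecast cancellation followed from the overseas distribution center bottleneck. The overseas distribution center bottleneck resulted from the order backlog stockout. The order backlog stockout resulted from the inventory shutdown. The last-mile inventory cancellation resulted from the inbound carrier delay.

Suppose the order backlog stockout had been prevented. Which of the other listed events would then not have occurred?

Downstream of the order backlog stockout: the overseas supplier cancellation, the overseas distribution center bottleneck, the assembly forecast cancellation.
Of those, still caused via another path: the assembly forecast cancellation.
The remainder have no surviving cause.

the overseas distribution center bottleneck, the overseas supplier cancellation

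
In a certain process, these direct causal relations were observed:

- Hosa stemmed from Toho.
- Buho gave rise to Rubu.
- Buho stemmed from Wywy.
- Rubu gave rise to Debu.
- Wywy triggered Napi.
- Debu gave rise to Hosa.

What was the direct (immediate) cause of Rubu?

Upstream contributors include Wywy, but only Buho feeds directly into Rubu.

Buho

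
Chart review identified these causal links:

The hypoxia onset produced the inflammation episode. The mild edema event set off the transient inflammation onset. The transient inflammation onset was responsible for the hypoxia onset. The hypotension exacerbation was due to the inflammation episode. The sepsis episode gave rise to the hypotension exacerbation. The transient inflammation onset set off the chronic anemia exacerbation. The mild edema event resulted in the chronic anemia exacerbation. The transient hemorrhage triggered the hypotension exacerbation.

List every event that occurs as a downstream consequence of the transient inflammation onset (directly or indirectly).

Direct effects: the hypoxia onset, the chronic anemia exacerbation.
2 steps out: the inflammation episode.
3 steps out: the hypotension exacerbation.
Not reachable from it: the mild edema event, the transient hemorrhage, the sepsis episode.

the chronic anemia exacerbation, the hypotension exacerbation, the hypoxia onset, the inflammation episode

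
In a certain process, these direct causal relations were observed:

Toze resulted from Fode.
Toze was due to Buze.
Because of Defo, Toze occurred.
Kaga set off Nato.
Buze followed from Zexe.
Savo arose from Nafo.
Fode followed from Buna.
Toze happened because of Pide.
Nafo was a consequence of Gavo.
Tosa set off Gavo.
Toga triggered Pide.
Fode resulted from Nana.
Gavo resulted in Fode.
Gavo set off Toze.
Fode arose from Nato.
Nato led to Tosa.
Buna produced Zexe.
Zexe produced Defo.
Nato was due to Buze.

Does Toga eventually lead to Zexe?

No

Toga leads to Pide, Toze; Zexe is not among them.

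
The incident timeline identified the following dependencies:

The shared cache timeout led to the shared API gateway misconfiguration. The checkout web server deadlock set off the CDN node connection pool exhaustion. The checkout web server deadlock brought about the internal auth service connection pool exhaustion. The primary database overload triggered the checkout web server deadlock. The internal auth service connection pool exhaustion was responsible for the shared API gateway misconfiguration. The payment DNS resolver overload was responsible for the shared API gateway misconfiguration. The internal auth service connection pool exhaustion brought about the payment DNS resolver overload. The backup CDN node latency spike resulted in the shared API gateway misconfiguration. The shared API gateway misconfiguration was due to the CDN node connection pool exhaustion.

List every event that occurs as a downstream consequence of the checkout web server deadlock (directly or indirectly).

the CDN node connection pool exhaustion, the internal auth service connection pool exhaustion, the payment DNS resolver overload, the shared API gateway misconfiguration

Direct effects: the internal auth service connection pool exhaustion, the CDN node connection pool exhaustion.
2 steps out: the payment DNS resolver overload, the shared API gateway misconfiguration.
Not reachable from it: the backup CDN node latency spike, the shared cache timeout, the primary database overload.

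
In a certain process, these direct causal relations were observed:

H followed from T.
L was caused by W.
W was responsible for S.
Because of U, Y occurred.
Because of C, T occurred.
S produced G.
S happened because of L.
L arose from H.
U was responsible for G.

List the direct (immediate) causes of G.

S, U

Upstream contributors include C, T, H, W, L, but only S, U feed directly into G.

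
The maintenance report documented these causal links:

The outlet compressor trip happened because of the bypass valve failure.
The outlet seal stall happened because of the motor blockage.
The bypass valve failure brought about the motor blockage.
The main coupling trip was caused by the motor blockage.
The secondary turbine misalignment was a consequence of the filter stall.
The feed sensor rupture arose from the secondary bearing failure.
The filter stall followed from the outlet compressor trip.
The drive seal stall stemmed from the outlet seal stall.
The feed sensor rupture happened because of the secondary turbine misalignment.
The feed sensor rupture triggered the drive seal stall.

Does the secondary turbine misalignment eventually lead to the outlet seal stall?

No

The secondary turbine misalignment leads to the feed sensor rupture, the drive seal stall; the outlet seal stall is not among them.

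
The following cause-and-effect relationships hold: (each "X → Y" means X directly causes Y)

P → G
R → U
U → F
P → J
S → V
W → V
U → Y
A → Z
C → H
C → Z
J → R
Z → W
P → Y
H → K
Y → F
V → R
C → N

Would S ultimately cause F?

There is a causal chain: S → V → R → U → F.

Yes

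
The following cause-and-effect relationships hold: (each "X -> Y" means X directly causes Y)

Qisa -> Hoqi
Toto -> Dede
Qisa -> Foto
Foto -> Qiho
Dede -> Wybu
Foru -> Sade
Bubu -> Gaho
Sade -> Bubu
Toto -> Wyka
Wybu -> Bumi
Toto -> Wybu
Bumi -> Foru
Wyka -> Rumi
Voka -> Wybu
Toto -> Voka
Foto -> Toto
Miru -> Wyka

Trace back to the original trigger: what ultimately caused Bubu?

Tracing upstream from Bubu: Bubu ← Sade ← Foru ← Bumi ← Wybu ← Toto ← Foto ← Qisa.
Qisa has no stated cause, so it is the root.

Qisa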